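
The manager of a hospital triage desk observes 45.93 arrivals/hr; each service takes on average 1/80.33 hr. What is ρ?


ρ = λ/μ = 45.93/80.33 = 0.5718

Final: 0.5718


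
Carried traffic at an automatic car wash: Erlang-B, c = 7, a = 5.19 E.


B(7,5.19) = 0.132544 (Erlang-B)
Carried load = a(1 − B) = 5.19·(1 − 0.132544) = 5.19·0.867456 = 4.5021 E

Final: 4.5021 Erlangs


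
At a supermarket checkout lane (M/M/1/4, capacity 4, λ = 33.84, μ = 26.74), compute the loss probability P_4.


ρ = λ/μ = 33.84/26.74 = 1.2655
P_K = (1−ρ)ρ^K/(1−ρ^(K+1)) = (-0.2655·2.564932)/(1 − 3.245972)
= -0.681040/-2.245972 = 0.303227

Final: 0.303227


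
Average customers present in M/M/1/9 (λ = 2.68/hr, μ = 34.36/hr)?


ρ = 2.68/34.36 = 0.07800
L = ρ[1 − (K+1)ρ^K + Kρ^(K+1)] / [(1−ρ)(1−ρ^(K+1))]
Numerator: 0.07800·(1 − 10·1.068e-10 + 9·8.333e-12) = 0.077998
Denominator: (0.9220)·(1.000000) = 0.922002
L = 0.077998/0.922002 = 0.08460

Final: 0.08460


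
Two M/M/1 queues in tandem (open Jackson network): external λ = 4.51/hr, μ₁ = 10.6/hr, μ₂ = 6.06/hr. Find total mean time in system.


Each node sees arrival rate λ = 4.51/hr (tandem ⇒ throughput preserved).
W₁ = 1/(μ₁−λ) = 1/(10.6−4.51) = 0.16420 hr
W₂ = 1/(μ₂−λ) = 1/(6.06−4.51) = 0.64516 hr
W_total = W₁ + W₂ = 0.16420 + 0.64516 = 0.80936 hr

Final: 0.80936 hr


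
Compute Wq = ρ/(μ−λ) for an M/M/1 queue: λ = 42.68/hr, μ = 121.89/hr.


ρ = 42.68/121.89 = 0.3502
Wq = ρ/(μ−λ) = 0.3502/(121.89 − 42.68) = 0.3502/79.21 = 0.004421 hr

Final: 0.004421 hr


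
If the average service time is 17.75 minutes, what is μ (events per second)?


μ = 1/(service time) in consistent units.
1 second = 0.0166667 min, so μ = 0.0166667/17.75 = 0.0009390 per second

Final: 0.0009390 /sec


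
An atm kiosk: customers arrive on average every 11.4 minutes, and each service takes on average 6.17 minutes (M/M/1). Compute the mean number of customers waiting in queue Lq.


λ = 60/11.4 = 5.2632 /hr
μ = 60/6.17 = 9.7245 /hr
ρ = λ/μ = 5.2632/9.7245 = 0.5412
Lq = ρ²/(1−ρ) = 0.2929/0.4588 = 0.6385

Final: 0.6385


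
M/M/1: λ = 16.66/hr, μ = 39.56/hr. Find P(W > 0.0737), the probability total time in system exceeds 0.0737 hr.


W ~ Exponential(μ−λ) for M/M/1.
μ − λ = 39.56 − 16.66 = 22.9000
P(W > t) = e^{−(μ−λ)t} = e^{−1.6877} = 0.184939

Final: 0.184939


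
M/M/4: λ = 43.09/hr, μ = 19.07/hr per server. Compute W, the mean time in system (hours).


a = 2.2596; ρ = 0.5649; P₀ = 0.097738
Lq = P₀·a^c·ρ/(c!(1−ρ)²) = 0.31676
Wq = Lq/λ = 0.31676/43.09 = 0.007351 hr
W = Wq + 1/μ = 0.007351 + 0.05244 = 0.05979 hr

Final: 0.05979 hr


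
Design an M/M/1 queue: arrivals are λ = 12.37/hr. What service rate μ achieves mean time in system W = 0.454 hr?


W = 1/(μ−λ) ⇒ μ − λ = 1/W = 1/0.454 = 2.2026
μ = λ + 1/W = 12.37 + 2.2026 = 14.5726 per hr

Final: 14.5726 /hr


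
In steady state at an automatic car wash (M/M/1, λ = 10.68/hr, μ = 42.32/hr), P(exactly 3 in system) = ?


ρ = 10.68/42.32 = 0.2524
P_n = (1−ρ)·ρ^n = (1 − 0.2524)·0.2524^3 = 0.7476·0.016072 = 0.012016

Final: 0.012016


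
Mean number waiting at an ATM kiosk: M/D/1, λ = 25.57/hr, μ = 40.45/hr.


ρ = 25.57/40.45 = 0.6321
M/D/1: Lq = ρ²/(2(1−ρ)) = 0.3996/(2·0.3679) = 0.54314

Final: 0.54314


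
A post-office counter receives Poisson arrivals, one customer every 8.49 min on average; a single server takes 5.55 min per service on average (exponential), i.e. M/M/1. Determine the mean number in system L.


λ = 60/8.49 = 7.0671 /hr
μ = 60/5.55 = 10.8108 /hr
ρ = λ/μ = 7.0671/10.8108 = 0.6537
L = ρ/(1−ρ) = 0.6537/0.3463 = 1.8878

Final: 1.8878


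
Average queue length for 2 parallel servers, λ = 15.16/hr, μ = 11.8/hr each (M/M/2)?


a = λ/μ = 1.2847; ρ = a/2 = 0.6424
P₀ = 0.217750
Lq = P₀·a^c·ρ / (c!·(1−ρ)²) = 0.217750·1.65057·0.6424/(2·0.12790)
= 0.90259

Final: 0.90259


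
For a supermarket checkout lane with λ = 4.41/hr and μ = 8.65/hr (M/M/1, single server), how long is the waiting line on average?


ρ = 4.41/8.65 = 0.5098
Lq = ρ²/(1−ρ) = 0.2599/0.4902 = 0.5303

Final: 0.5303


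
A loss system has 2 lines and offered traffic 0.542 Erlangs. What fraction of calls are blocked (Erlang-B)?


B(c,a) = (a^c/c!) / Σ_{k=0}^{c} a^k/k!
a^2/2! = 0.146882
Σ terms (k=0..2): 1.00000 + 0.54200 + 0.14688 = 1.688882
B = 0.146882/1.688882 = 0.086970

Final: 0.086970


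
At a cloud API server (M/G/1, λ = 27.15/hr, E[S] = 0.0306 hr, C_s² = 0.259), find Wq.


ρ = λ·E[S] = 27.15·0.0306 = 0.8308
E[S²] = E[S]²(1+C_s²) = 0.0306²·(1+0.259) = 0.001179
Wq = λ·E[S²]/(2(1−ρ)) = 27.15·0.001179/(2·0.1692) = 0.09458 hr

Final: 0.09458 hr


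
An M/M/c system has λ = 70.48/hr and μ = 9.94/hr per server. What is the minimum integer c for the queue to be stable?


Stability requires cμ > λ ⇔ c > λ/μ.
λ/μ = 70.48/9.94 = 7.0905
Minimum integer c = ⌊7.0905⌋ + 1 = 8
Check: 8·9.94 = 79.52 > 70.48, while 7·9.94 = 69.58 ≤ 70.48

Final: 8 servers


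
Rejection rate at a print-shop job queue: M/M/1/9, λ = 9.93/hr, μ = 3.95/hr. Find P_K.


ρ = λ/μ = 9.93/3.95 = 2.5139
P_K = (1−ρ)ρ^K/(1−ρ^(K+1)) = (-1.5139·4010.230870)/(1 − 10081.415834)
= -6071.184963/-10080.415834 = 0.602275

Final: 0.602275


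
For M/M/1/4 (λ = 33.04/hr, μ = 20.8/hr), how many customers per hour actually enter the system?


ρ = 1.5885; P_K = (1−ρ)ρ^4/(1−ρ^5) = 0.411112
λ_eff = λ(1 − P_K) = 33.04·(1 − 0.411112) = 33.04·0.588888 = 19.4569 /hr

Final: 19.4569 /hr


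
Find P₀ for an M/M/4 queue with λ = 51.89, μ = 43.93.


a = λ/μ = 51.89/43.93 = 1.1812; ρ = a/c = 0.2953
Σ_{k=0}^{3} a^k/k! (terms k=0..3) = 1.00000 + 1.18120 + 0.69761 + 0.27467 = 3.15348
Tail: a^4/(4!(1−ρ)) = 1.94666/(24·0.7047) = 0.11510
P₀ = 1/(3.15348 + 0.11510) = 1/3.26858 = 0.305943

Final: 0.305943


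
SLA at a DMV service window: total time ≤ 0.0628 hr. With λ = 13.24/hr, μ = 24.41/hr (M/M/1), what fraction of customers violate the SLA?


W ~ Exponential(μ−λ) for M/M/1.
μ − λ = 24.41 − 13.24 = 11.1700
P(W > t) = e^{−(μ−λ)t} = e^{−0.7015} = 0.495853

Final: 0.495853


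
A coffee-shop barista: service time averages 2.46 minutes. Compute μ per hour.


μ = 1/(service time) in consistent units.
1 hour = 60 min, so μ = 60/2.46 = 24.3902 per hour

Final: 24.3902 /hr


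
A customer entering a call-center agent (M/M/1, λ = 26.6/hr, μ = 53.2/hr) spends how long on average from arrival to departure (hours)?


W = 1/(μ−λ) = 1/(53.2 − 26.6) = 1/26.60 = 0.03759 hr

Final: 0.03759 hr


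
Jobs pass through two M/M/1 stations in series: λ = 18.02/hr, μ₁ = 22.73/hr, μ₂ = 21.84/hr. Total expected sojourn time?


Each node sees arrival rate λ = 18.02/hr (tandem ⇒ throughput preserved).
W₁ = 1/(μ₁−λ) = 1/(22.73−18.02) = 0.21231 hr
W₂ = 1/(μ₂−λ) = 1/(21.84−18.02) = 0.26178 hr
W_total = W₁ + W₂ = 0.21231 + 0.26178 = 0.47409 hr

Final: 0.47409 hr


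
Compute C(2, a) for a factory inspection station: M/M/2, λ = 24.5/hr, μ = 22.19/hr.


a = λ/μ = 1.1041; ρ = a/2 = 0.5521
P₀ = 0.288618 (from M/M/c formula)
C(c,a) = [a^c/(c!(1−ρ))]·P₀ = [1.21904/(2·0.4479)]·0.288618
= 1.36069·0.288618 = 0.392719

Final: 0.392719


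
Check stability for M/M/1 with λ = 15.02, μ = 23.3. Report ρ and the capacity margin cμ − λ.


Total capacity cμ = 1·23.3 = 23.30/hr
ρ = λ/(cμ) = 15.02/23.30 = 0.6446
Stable ⇔ ρ < 1: YES
Spare capacity = cμ − λ = 23.30 − 15.02 = 8.28/hr

Final: ρ = 0.6446; stable; margin = 8.28/hr


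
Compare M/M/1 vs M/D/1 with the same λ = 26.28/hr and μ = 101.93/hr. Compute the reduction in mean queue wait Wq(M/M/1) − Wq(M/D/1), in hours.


ρ = 26.28/101.93 = 0.2578
Wq(M/M/1) = ρ/(μ−λ) = 0.2578/75.65 = 0.003408 hr
Wq(M/D/1) = ρ/(2(μ−λ)) = 0.001704 hr
Savings = 0.003408 − 0.001704 = 0.001704 hr

Final: 0.001704 hr


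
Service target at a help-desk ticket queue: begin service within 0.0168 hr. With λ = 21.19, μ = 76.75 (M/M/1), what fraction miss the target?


ρ = 21.19/76.75 = 0.2761
P(Wq > t) = ρ·e^{−(μ−λ)t} = 0.2761·e^{−0.9334}
= 0.2761·0.393211 = 0.108562

Final: 0.108562


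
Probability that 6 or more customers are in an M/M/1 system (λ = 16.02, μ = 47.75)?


ρ = 16.02/47.75 = 0.3355
P(N ≥ n) = ρ^n = 0.3355^6 = 0.001426

Final: 0.001426


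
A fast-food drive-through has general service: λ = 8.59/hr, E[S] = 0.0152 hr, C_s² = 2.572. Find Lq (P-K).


ρ = λ·E[S] = 8.59·0.0152 = 0.1306
Lq = ρ²(1+C_s²)/(2(1−ρ)) = 0.01705·(1+2.572)/(2·0.8694)
= 0.01705·3.5720/1.7389 = 0.03502

Final: 0.03502


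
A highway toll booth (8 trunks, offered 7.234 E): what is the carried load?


B(8,7.234) = 0.192263 (Erlang-B)
Carried load = a(1 − B) = 7.234·(1 − 0.192263) = 7.234·0.807737 = 5.8432 E

Final: 5.8432 Erlangs


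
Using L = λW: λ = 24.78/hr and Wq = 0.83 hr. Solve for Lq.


Lq = λWq = 24.78·0.83 = 20.5674

Final: 20.5674


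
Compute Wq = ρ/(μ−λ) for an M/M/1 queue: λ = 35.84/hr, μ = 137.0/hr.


ρ = 35.84/137.0 = 0.2616
Wq = ρ/(μ−λ) = 0.2616/(137.0 − 35.84) = 0.2616/101.16 = 0.002586 hr

Final: 0.002586 hr


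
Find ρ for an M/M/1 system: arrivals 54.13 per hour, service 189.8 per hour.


ρ = λ/μ = 54.13/189.8 = 0.2852

Final: 0.2852


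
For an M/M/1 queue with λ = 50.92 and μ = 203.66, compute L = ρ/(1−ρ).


ρ = λ/μ = 50.92/203.66 = 0.2500
L = ρ/(1−ρ) = 0.2500/(1 − 0.2500) = 0.2500/0.7500 = 0.3334

Final: 0.3334


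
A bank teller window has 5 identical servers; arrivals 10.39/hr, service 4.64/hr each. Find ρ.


ρ = λ/(cμ) = 10.39/(5·4.64) = 10.39/23.20 = 0.4478

Final: 0.4478


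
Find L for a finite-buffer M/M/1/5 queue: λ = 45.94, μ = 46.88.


ρ = 45.94/46.88 = 0.9799
L = ρ[1 − (K+1)ρ^K + Kρ^(K+1)] / [(1−ρ)(1−ρ^(K+1))]
Numerator: 0.9799·(1 − 6·0.903685 + 5·0.885565) = 0.005601
Denominator: (0.02005)·(0.114435) = 0.002295
L = 0.005601/0.002295 = 2.4409

Final: 2.4409


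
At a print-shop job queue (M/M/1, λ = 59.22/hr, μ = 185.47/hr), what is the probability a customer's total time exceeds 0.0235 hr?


W ~ Exponential(μ−λ) for M/M/1.
μ − λ = 185.47 − 59.22 = 126.2500
P(W > t) = e^{−(μ−λ)t} = e^{−2.9669} = 0.051464

Final: 0.051464


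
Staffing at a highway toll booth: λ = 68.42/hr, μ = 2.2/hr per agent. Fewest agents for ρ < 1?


Stability requires cμ > λ ⇔ c > λ/μ.
λ/μ = 68.42/2.2 = 31.1000
Minimum integer c = ⌊31.1000⌋ + 1 = 32
Check: 32·2.2 = 70.40 > 68.42, while 31·2.2 = 68.20 ≤ 68.42

Final: 32 servers


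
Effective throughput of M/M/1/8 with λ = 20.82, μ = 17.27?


ρ = 1.2056; P_K = (1−ρ)ρ^8/(1−ρ^9) = 0.209448
λ_eff = λ(1 − P_K) = 20.82·(1 − 0.209448) = 20.82·0.790552 = 16.4593 /hr

Final: 16.4593 /hr


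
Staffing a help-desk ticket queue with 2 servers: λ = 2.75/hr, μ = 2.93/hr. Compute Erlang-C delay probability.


a = λ/μ = 0.9386; ρ = a/2 = 0.4693
P₀ = 0.361208 (from M/M/c formula)
C(c,a) = [a^c/(c!(1−ρ))]·P₀ = [0.88091/(2·0.5307)]·0.361208
= 0.82992·0.361208 = 0.299774

Final: 0.299774


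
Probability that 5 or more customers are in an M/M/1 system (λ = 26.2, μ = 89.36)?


ρ = 26.2/89.36 = 0.2932
P(N ≥ n) = ρ^n = 0.2932^5 = 0.002167

Final: 0.002167


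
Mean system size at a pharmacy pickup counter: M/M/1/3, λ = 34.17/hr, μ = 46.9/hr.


ρ = 34.17/46.9 = 0.7286
L = ρ[1 − (K+1)ρ^K + Kρ^(K+1)] / [(1−ρ)(1−ρ^(K+1))]
Numerator: 0.7286·(1 − 4·0.386738 + 3·0.281766) = 0.217367
Denominator: (0.2714)·(0.718234) = 0.194949
L = 0.217367/0.194949 = 1.1150

Final: 1.1150


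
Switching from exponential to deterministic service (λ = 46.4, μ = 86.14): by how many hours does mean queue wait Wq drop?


ρ = 46.4/86.14 = 0.5387
Wq(M/M/1) = ρ/(μ−λ) = 0.5387/39.74 = 0.01355 hr
Wq(M/D/1) = ρ/(2(μ−λ)) = 0.006777 hr
Savings = 0.01355 − 0.006777 = 0.006777 hr

Final: 0.006777 hr


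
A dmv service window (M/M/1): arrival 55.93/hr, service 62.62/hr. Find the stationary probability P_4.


ρ = 55.93/62.62 = 0.8932
P_n = (1−ρ)·ρ^n = (1 − 0.8932)·0.8932^4 = 0.1068·0.636395 = 0.067989

Final: 0.067989


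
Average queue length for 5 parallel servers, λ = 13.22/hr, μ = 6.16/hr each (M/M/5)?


a = λ/μ = 2.1461; ρ = a/5 = 0.4292
P₀ = 0.115675
Lq = P₀·a^c·ρ / (c!·(1−ρ)²) = 0.115675·45.52539·0.4292/(120·0.32579)
= 0.05782

Final: 0.05782


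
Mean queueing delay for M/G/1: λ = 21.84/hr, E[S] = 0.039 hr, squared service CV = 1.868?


ρ = λ·E[S] = 21.84·0.039 = 0.8518
E[S²] = E[S]²(1+C_s²) = 0.039²·(1+1.868) = 0.004362
Wq = λ·E[S²]/(2(1−ρ)) = 21.84·0.004362/(2·0.1482) = 0.32134 hr

Final: 0.32134 hr


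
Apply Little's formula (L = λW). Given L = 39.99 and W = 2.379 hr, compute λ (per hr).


λ = L/W = 39.99/2.379 = 16.8096 /hr

Final: 16.8096 /hr


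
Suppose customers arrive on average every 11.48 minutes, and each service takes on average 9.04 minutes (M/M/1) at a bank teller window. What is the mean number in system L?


λ = 60/11.48 = 5.2265 /hr
μ = 60/9.04 = 6.6372 /hr
ρ = λ/μ = 5.2265/6.6372 = 0.7875
L = ρ/(1−ρ) = 0.7875/0.2125 = 3.7049

Final: 3.7049


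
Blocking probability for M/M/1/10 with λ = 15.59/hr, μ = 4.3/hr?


ρ = λ/μ = 15.59/4.3 = 3.6256
P_K = (1−ρ)ρ^K/(1−ρ^(K+1)) = (-2.6256·392443.008231)/(1 − 1422834.069376)
= -1030391.061145/-1422833.069376 = 0.724183

Final: 0.724183


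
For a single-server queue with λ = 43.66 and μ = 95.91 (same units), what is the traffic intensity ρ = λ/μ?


ρ = λ/μ = 43.66/95.91 = 0.4552

Final: 0.4552


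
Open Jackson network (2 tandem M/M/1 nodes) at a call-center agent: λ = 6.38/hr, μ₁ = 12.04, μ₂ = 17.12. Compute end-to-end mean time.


Each node sees arrival rate λ = 6.38/hr (tandem ⇒ throughput preserved).
W₁ = 1/(μ₁−λ) = 1/(12.04−6.38) = 0.17668 hr
W₂ = 1/(μ₂−λ) = 1/(17.12−6.38) = 0.09311 hr
W_total = W₁ + W₂ = 0.17668 + 0.09311 = 0.26979 hr

Final: 0.26979 hr


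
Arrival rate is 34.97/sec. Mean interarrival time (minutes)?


Mean interarrival time = 1/λ = 1/34.97 second = 0.02860 second
In minutes: 0.02860 × 0.0166667 = 0.0004766 min

Final: 0.0004766 min


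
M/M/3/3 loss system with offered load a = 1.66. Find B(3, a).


B(c,a) = (a^c/c!) / Σ_{k=0}^{c} a^k/k!
a^3/3! = 0.762383
Σ terms (k=0..3): 1.00000 + 1.66000 + 1.37780 + 0.76238 = 4.800183
B = 0.762383/4.800183 = 0.158824

Final: 0.158824


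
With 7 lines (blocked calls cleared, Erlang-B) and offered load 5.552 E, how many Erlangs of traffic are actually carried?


B(7,5.552) = 0.155878 (Erlang-B)
Carried load = a(1 − B) = 5.552·(1 − 0.155878) = 5.552·0.844122 = 4.6866 E

Final: 4.6866 Erlangs


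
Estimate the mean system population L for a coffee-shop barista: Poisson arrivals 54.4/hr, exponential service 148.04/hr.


ρ = λ/μ = 54.4/148.04 = 0.3675
L = ρ/(1−ρ) = 0.3675/(1 − 0.3675) = 0.3675/0.6325 = 0.5809

Final: 0.5809


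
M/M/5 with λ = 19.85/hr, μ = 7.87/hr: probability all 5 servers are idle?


a = λ/μ = 19.85/7.87 = 2.5222; ρ = a/c = 0.5044
Σ_{k=0}^{4} a^k/k! (terms k=0..4) = 1.00000 + 2.52224 + 3.18084 + 2.67428 + 1.68629 = 11.06364
Tail: a^5/(5!(1−ρ)) = 102.07723/(120·0.4956) = 1.71656
P₀ = 1/(11.06364 + 1.71656) = 1/12.78019 = 0.078246

Final: 0.078246


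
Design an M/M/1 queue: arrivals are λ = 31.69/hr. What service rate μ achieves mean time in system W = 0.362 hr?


W = 1/(μ−λ) ⇒ μ − λ = 1/W = 1/0.362 = 2.7624
μ = λ + 1/W = 31.69 + 2.7624 = 34.4524 per hr

Final: 34.4524 /hr


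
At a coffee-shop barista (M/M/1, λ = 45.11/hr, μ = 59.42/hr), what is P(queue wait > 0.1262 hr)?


ρ = 45.11/59.42 = 0.7592
P(Wq > t) = ρ·e^{−(μ−λ)t} = 0.7592·e^{−1.8059}
= 0.7592·0.164323 = 0.124749

Final: 0.124749


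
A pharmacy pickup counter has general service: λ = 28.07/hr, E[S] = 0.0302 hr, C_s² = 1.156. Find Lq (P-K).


ρ = λ·E[S] = 28.07·0.0302 = 0.8477
Lq = ρ²(1+C_s²)/(2(1−ρ)) = 0.7186·(1+1.156)/(2·0.1523)
= 0.7186·2.1560/0.3046 = 5.08695

Final: 5.08695


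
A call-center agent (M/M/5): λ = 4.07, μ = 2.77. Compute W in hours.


a = 1.4693; ρ = 0.2939; P₀ = 0.229756
Lq = P₀·a^c·ρ/(c!(1−ρ)²) = 0.007727
Wq = Lq/λ = 0.007727/4.07 = 0.001899 hr
W = Wq + 1/μ = 0.001899 + 0.36101 = 0.36291 hr

Final: 0.36291 hr


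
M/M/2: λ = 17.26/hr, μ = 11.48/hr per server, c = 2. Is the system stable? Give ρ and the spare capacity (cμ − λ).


Total capacity cμ = 2·11.48 = 22.96/hr
ρ = λ/(cμ) = 17.26/22.96 = 0.7517
Stable ⇔ ρ < 1: YES
Spare capacity = cμ − λ = 22.96 − 17.26 = 5.70/hr

Final: ρ = 0.7517; stable; margin = 5.70/hr


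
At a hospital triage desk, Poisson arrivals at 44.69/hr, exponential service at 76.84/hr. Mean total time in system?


W = 1/(μ−λ) = 1/(76.84 − 44.69) = 1/32.15 = 0.03110 hr

Final: 0.03110 hr


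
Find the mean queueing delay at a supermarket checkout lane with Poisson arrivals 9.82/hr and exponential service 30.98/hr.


ρ = 9.82/30.98 = 0.3170
Wq = ρ/(μ−λ) = 0.3170/(30.98 − 9.82) = 0.3170/21.16 = 0.01498 hr

Final: 0.01498 hr


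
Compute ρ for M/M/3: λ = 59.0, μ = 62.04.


ρ = λ/(cμ) = 59.0/(3·62.04) = 59.0/186.12 = 0.3170

Final: 0.3170


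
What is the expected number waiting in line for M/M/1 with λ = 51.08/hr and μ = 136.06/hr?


ρ = 51.08/136.06 = 0.3754
Lq = ρ²/(1−ρ) = 0.1409/0.6246 = 0.2257

Final: 0.2257


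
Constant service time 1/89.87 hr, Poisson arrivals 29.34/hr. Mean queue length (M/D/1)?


ρ = 29.34/89.87 = 0.3265
M/D/1: Lq = ρ²/(2(1−ρ)) = 0.1066/(2·0.6735) = 0.07912

Final: 0.07912


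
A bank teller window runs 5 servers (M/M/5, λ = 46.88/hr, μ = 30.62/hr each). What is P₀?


a = λ/μ = 46.88/30.62 = 1.5310; ρ = a/c = 0.3062
Σ_{k=0}^{4} a^k/k! (terms k=0..4) = 1.00000 + 1.53103 + 1.17202 + 0.59813 + 0.22894 = 4.53011
Tail: a^5/(5!(1−ρ)) = 8.41225/(120·0.6938) = 0.10104
P₀ = 1/(4.53011 + 0.10104) = 1/4.63116 = 0.215929

Final: 0.215929


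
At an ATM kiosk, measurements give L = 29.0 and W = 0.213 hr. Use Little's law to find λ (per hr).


λ = L/W = 29.0/0.213 = 136.1502 /hr

Final: 136.1502 /hr


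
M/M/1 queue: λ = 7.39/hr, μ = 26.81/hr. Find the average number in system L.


ρ = λ/μ = 7.39/26.81 = 0.2756
L = ρ/(1−ρ) = 0.2756/(1 − 0.2756) = 0.2756/0.7244 = 0.3805

Final: 0.3805


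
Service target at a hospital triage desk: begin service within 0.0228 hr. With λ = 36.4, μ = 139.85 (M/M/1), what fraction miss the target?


ρ = 36.4/139.85 = 0.2603
P(Wq > t) = ρ·e^{−(μ−λ)t} = 0.2603·e^{−2.3587}
= 0.2603·0.094547 = 0.024609

Final: 0.024609


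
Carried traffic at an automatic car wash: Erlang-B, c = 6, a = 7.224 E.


B(6,7.224) = 0.345115 (Erlang-B)
Carried load = a(1 − B) = 7.224·(1 − 0.345115) = 7.224·0.654885 = 4.7309 E

Final: 4.7309 Erlangs


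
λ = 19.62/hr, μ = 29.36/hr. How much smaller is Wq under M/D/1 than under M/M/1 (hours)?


ρ = 19.62/29.36 = 0.6683
Wq(M/M/1) = ρ/(μ−λ) = 0.6683/9.74 = 0.06861 hr
Wq(M/D/1) = ρ/(2(μ−λ)) = 0.03430 hr
Savings = 0.06861 − 0.03430 = 0.03430 hr

Final: 0.03430 hr


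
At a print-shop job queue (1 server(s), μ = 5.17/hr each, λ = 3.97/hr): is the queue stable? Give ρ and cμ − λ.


Total capacity cμ = 1·5.17 = 5.17/hr
ρ = λ/(cμ) = 3.97/5.17 = 0.7679
Stable ⇔ ρ < 1: YES
Spare capacity = cμ − λ = 5.17 − 3.97 = 1.20/hr

Final: ρ = 0.7679; stable; margin = 1.20/hr


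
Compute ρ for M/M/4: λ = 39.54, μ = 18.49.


ρ = λ/(cμ) = 39.54/(4·18.49) = 39.54/73.96 = 0.5346

Final: 0.5346


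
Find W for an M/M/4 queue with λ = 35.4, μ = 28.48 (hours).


a = 1.2430; ρ = 0.3107; P₀ = 0.287370
Lq = P₀·a^c·ρ/(c!(1−ρ)²) = 0.01870
Wq = Lq/λ = 0.01870/35.4 = 0.0005281 hr
W = Wq + 1/μ = 0.0005281 + 0.03511 = 0.03564 hr

Final: 0.03564 hr


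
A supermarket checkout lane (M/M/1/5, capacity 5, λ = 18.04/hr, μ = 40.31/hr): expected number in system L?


ρ = 18.04/40.31 = 0.4475
L = ρ[1 − (K+1)ρ^K + Kρ^(K+1)] / [(1−ρ)(1−ρ^(K+1))]
Numerator: 0.4475·(1 − 6·0.017952 + 5·0.008034) = 0.417304
Denominator: (0.5525)·(0.991966) = 0.548030
L = 0.417304/0.548030 = 0.7615

Final: 0.7615


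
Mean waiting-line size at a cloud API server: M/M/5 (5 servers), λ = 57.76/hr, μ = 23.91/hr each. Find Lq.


a = λ/μ = 2.4157; ρ = a/5 = 0.4831
P₀ = 0.087500
Lq = P₀·a^c·ρ / (c!·(1−ρ)²) = 0.087500·82.26935·0.4831/(120·0.26714)
= 0.10849

Final: 0.10849


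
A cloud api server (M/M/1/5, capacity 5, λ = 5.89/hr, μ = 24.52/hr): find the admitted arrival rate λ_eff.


ρ = 0.2402; P_K = (1−ρ)ρ^5/(1−ρ^6) = 0.0006078
λ_eff = λ(1 − P_K) = 5.89·(1 − 0.0006078) = 5.89·0.999392 = 5.8864 /hr

Final: 5.8864 /hr


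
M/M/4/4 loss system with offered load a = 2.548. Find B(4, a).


B(c,a) = (a^c/c!) / Σ_{k=0}^{c} a^k/k!
a^4/4! = 1.756250
Σ terms (k=0..4): 1.00000 + 2.54800 + 3.24615 + 2.75707 + 1.75625 = 11.307468
B = 1.756250/11.307468 = 0.155318

Final: 0.155318


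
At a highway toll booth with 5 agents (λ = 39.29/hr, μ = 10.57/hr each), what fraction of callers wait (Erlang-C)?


a = λ/μ = 3.7171; ρ = a/5 = 0.7434
P₀ = 0.019536 (from M/M/c formula)
C(c,a) = [a^c/(c!(1−ρ))]·P₀ = [709.63529/(120·0.2566)]·0.019536
= 23.04832·0.019536 = 0.450264

Final: 0.450264


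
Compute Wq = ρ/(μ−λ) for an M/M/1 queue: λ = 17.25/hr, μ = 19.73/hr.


ρ = 17.25/19.73 = 0.8743
Wq = ρ/(μ−λ) = 0.8743/(19.73 − 17.25) = 0.8743/2.48 = 0.3525 hr

Final: 0.3525 hr


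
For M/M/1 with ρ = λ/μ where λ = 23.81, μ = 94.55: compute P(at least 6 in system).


ρ = 23.81/94.55 = 0.2518
P(N ≥ n) = ρ^n = 0.2518^6 = 0.0002550

Final: 0.0002550


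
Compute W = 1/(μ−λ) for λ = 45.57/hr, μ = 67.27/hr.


W = 1/(μ−λ) = 1/(67.27 − 45.57) = 1/21.70 = 0.04608 hr

Final: 0.04608 hr


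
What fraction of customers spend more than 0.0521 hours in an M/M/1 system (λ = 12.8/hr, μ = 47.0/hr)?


W ~ Exponential(μ−λ) for M/M/1.
μ − λ = 47.0 − 12.8 = 34.2000
P(W > t) = e^{−(μ−λ)t} = e^{−1.7818} = 0.168332

Final: 0.168332


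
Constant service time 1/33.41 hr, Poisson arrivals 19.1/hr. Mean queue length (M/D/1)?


ρ = 19.1/33.41 = 0.5717
M/D/1: Lq = ρ²/(2(1−ρ)) = 0.3268/(2·0.4283) = 0.38152

Final: 0.38152


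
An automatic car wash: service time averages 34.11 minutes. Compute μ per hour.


μ = 1/(service time) in consistent units.
1 hour = 60 min, so μ = 60/34.11 = 1.7590 per hour

Final: 1.7590 /hr


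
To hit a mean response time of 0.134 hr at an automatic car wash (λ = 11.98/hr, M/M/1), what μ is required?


W = 1/(μ−λ) ⇒ μ − λ = 1/W = 1/0.134 = 7.4627
μ = λ + 1/W = 11.98 + 7.4627 = 19.4427 per hr

Final: 19.4427 /hr


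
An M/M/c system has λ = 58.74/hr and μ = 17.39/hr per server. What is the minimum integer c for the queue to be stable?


Stability requires cμ > λ ⇔ c > λ/μ.
λ/μ = 58.74/17.39 = 3.3778
Minimum integer c = ⌊3.3778⌋ + 1 = 4
Check: 4·17.39 = 69.56 > 58.74, while 3·17.39 = 52.17 ≤ 58.74

Final: 4 servers


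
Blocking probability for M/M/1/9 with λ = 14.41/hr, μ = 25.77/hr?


ρ = λ/μ = 14.41/25.77 = 0.5592
P_K = (1−ρ)ρ^K/(1−ρ^(K+1)) = (0.4408·0.005345)/(1 − 0.002989)
= 0.002356/0.997011 = 0.002363

Final: 0.002363


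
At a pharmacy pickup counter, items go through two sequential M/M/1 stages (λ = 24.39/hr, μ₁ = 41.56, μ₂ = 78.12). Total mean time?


Each node sees arrival rate λ = 24.39/hr (tandem ⇒ throughput preserved).
W₁ = 1/(μ₁−λ) = 1/(41.56−24.39) = 0.05824 hr
W₂ = 1/(μ₂−λ) = 1/(78.12−24.39) = 0.01861 hr
W_total = W₁ + W₂ = 0.05824 + 0.01861 = 0.07685 hr

Final: 0.07685 hr


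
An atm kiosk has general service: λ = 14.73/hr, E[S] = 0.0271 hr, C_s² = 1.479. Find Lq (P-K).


ρ = λ·E[S] = 14.73·0.0271 = 0.3992
Lq = ρ²(1+C_s²)/(2(1−ρ)) = 0.1593·(1+1.479)/(2·0.6008)
= 0.1593·2.4790/1.2016 = 0.32874

Final: 0.32874


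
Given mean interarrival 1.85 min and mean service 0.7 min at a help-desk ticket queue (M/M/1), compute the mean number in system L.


λ = 60/1.85 = 32.4324 /hr
μ = 60/0.7 = 85.7143 /hr
ρ = λ/μ = 32.4324/85.7143 = 0.3784
L = ρ/(1−ρ) = 0.3784/0.6216 = 0.6087

Final: 0.6087


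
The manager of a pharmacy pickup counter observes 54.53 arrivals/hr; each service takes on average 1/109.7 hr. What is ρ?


ρ = λ/μ = 54.53/109.7 = 0.4971

Final: 0.4971


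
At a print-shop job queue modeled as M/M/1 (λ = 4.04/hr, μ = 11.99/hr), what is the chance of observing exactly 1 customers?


ρ = 4.04/11.99 = 0.3369
P_n = (1−ρ)·ρ^n = (1 − 0.3369)·0.3369^1 = 0.6631·0.336947 = 0.223414

Final: 0.223414


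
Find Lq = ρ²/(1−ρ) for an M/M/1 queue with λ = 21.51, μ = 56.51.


ρ = 21.51/56.51 = 0.3806
Lq = ρ²/(1−ρ) = 0.1449/0.6194 = 0.2339

Final: 0.2339


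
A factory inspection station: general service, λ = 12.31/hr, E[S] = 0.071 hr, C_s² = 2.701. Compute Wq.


ρ = λ·E[S] = 12.31·0.071 = 0.8740
E[S²] = E[S]²(1+C_s²) = 0.071²·(1+2.701) = 0.018657
Wq = λ·E[S²]/(2(1−ρ)) = 12.31·0.018657/(2·0.1260) = 0.91144 hr

Final: 0.91144 hr


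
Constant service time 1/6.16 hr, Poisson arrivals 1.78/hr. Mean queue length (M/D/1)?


ρ = 1.78/6.16 = 0.2890
M/D/1: Lq = ρ²/(2(1−ρ)) = 0.08350/(2·0.7110) = 0.05872

Final: 0.05872


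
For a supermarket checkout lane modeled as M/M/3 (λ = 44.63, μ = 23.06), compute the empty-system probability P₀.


a = λ/μ = 44.63/23.06 = 1.9354; ρ = a/c = 0.6451
Σ_{k=0}^{2} a^k/k! (terms k=0..2) = 1.00000 + 1.93539 + 1.87286 = 4.80825
Tail: a^3/(3!(1−ρ)) = 7.24941/(6·0.3549) = 3.40471
P₀ = 1/(4.80825 + 3.40471) = 1/8.21296 = 0.121759

Final: 0.121759


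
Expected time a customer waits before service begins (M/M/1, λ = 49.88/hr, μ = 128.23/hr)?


ρ = 49.88/128.23 = 0.3890
Wq = ρ/(μ−λ) = 0.3890/(128.23 − 49.88) = 0.3890/78.35 = 0.004965 hr

Final: 0.004965 hr


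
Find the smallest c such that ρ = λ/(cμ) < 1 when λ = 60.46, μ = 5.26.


Stability requires cμ > λ ⇔ c > λ/μ.
λ/μ = 60.46/5.26 = 11.4943
Minimum integer c = ⌊11.4943⌋ + 1 = 12
Check: 12·5.26 = 63.12 > 60.46, while 11·5.26 = 57.86 ≤ 60.46

Final: 12 servers


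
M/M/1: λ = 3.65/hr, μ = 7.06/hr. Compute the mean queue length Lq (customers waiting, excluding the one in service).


ρ = 3.65/7.06 = 0.5170
Lq = ρ²/(1−ρ) = 0.2673/0.4830 = 0.5534

Final: 0.5534


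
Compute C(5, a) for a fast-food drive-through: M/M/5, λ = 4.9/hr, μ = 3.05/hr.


a = λ/μ = 1.6066; ρ = a/5 = 0.3213
P₀ = 0.200114 (from M/M/c formula)
C(c,a) = [a^c/(c!(1−ρ))]·P₀ = [10.70240/(120·0.6787)]·0.200114
= 0.13141·0.200114 = 0.026297

Final: 0.026297


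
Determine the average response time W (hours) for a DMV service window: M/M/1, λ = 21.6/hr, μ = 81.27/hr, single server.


W = 1/(μ−λ) = 1/(81.27 − 21.6) = 1/59.67 = 0.01676 hr

Final: 0.01676 hr


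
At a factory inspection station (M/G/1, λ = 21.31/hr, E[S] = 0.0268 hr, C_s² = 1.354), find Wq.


ρ = λ·E[S] = 21.31·0.0268 = 0.5711
E[S²] = E[S]²(1+C_s²) = 0.0268²·(1+1.354) = 0.001691
Wq = λ·E[S²]/(2(1−ρ)) = 21.31·0.001691/(2·0.4289) = 0.04200 hr

Final: 0.04200 hr


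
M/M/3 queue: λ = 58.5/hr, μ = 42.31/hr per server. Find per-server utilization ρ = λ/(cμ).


ρ = λ/(cμ) = 58.5/(3·42.31) = 58.5/126.93 = 0.4609

Final: 0.4609


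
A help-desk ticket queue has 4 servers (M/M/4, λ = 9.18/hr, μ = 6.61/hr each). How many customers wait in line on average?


a = λ/μ = 1.3888; ρ = a/4 = 0.3472
P₀ = 0.247703
Lq = P₀·a^c·ρ / (c!·(1−ρ)²) = 0.247703·3.72019·0.3472/(24·0.42615)
= 0.03128

Final: 0.03128


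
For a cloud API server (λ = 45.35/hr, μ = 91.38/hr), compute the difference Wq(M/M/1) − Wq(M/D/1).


ρ = 45.35/91.38 = 0.4963
Wq(M/M/1) = ρ/(μ−λ) = 0.4963/46.03 = 0.01078 hr
Wq(M/D/1) = ρ/(2(μ−λ)) = 0.005391 hr
Savings = 0.01078 − 0.005391 = 0.005391 hr

Final: 0.005391 hr


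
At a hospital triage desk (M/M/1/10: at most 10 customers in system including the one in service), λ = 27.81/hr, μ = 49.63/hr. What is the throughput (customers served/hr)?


ρ = 0.5603; P_K = (1−ρ)ρ^10/(1−ρ^11) = 0.001344
λ_eff = λ(1 − P_K) = 27.81·(1 − 0.001344) = 27.81·0.998656 = 27.7726 /hr

Final: 27.7726 /hr


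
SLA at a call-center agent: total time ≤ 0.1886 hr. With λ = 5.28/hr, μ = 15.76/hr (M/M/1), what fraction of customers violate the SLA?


W ~ Exponential(μ−λ) for M/M/1.
μ − λ = 15.76 − 5.28 = 10.4800
P(W > t) = e^{−(μ−λ)t} = e^{−1.9765} = 0.138549

Final: 0.138549


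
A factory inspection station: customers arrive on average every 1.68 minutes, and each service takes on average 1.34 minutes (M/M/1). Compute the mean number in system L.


λ = 60/1.68 = 35.7143 /hr
μ = 60/1.34 = 44.7761 /hr
ρ = λ/μ = 35.7143/44.7761 = 0.7976
L = ρ/(1−ρ) = 0.7976/0.2024 = 3.9412

Final: 3.9412


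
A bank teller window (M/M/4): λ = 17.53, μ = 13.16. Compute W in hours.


a = 1.3321; ρ = 0.3330; P₀ = 0.262475
Lq = P₀·a^c·ρ/(c!(1−ρ)²) = 0.02578
Wq = Lq/λ = 0.02578/17.53 = 0.001470 hr
W = Wq + 1/μ = 0.001470 + 0.07599 = 0.07746 hr

Final: 0.07746 hr


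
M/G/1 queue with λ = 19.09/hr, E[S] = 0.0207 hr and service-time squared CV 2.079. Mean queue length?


ρ = λ·E[S] = 19.09·0.0207 = 0.3952
Lq = ρ²(1+C_s²)/(2(1−ρ)) = 0.1562·(1+2.079)/(2·0.6048)
= 0.1562·3.0790/1.2097 = 0.39746

Final: 0.39746


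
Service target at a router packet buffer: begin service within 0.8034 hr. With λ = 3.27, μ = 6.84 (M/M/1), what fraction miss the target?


ρ = 3.27/6.84 = 0.4781
P(Wq > t) = ρ·e^{−(μ−λ)t} = 0.4781·e^{−2.8681}
= 0.4781·0.056805 = 0.027157

Final: 0.027157


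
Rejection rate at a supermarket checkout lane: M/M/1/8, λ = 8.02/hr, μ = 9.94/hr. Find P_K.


ρ = λ/μ = 8.02/9.94 = 0.8068
P_K = (1−ρ)ρ^K/(1−ρ^(K+1)) = (0.1932·0.179599)/(1 − 0.144908)
= 0.034691/0.855092 = 0.040570

Final: 0.040570


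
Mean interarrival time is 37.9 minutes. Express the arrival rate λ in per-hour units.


λ = 1/(interarrival time) in consistent units.
1 hour = 60 min, so λ = 60/37.9 = 1.5831 per hour

Final: 1.5831 /hr


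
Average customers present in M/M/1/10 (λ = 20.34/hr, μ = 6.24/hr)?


ρ = 20.34/6.24 = 3.2596
L = ρ[1 − (K+1)ρ^K + Kρ^(K+1)] / [(1−ρ)(1−ρ^(K+1))]
Numerator: 3.2596·(1 − 11·135414.006897 + 10·441397.580175) = 9532493.308387
Denominator: (-2.2596)·(-441396.580175) = 997386.503279
L = 9532493.308387/997386.503279 = 9.5575

Final: 9.5575


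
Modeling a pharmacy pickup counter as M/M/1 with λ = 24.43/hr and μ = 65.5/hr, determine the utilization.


ρ = λ/μ = 24.43/65.5 = 0.3730

Final: 0.3730


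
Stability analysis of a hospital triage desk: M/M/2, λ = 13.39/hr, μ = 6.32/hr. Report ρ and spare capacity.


Total capacity cμ = 2·6.32 = 12.64/hr
ρ = λ/(cμ) = 13.39/12.64 = 1.0593
Stable ⇔ ρ < 1: NO
Spare capacity = cμ − λ = 12.64 − 13.39 = -0.75/hr

Final: ρ = 1.0593; unstable; margin = -0.75/hr


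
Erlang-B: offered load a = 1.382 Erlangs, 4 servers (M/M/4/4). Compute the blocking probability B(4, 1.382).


B(c,a) = (a^c/c!) / Σ_{k=0}^{c} a^k/k!
a^4/4! = 0.151992
Σ terms (k=0..4): 1.00000 + 1.38200 + 0.95496 + 0.43992 + 0.15199 = 3.928873
B = 0.151992/3.928873 = 0.038686

Final: 0.038686


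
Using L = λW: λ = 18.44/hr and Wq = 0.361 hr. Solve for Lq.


Lq = λWq = 18.44·0.361 = 6.6568

Final: 6.6568


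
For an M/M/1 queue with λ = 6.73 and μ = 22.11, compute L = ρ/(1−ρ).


ρ = λ/μ = 6.73/22.11 = 0.3044
L = ρ/(1−ρ) = 0.3044/(1 − 0.3044) = 0.3044/0.6956 = 0.4376

Final: 0.4376


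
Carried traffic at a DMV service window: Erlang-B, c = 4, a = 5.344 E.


B(4,5.344) = 0.424560 (Erlang-B)
Carried load = a(1 − B) = 5.344·(1 − 0.424560) = 5.344·0.575440 = 3.0752 E

Final: 3.0752 Erlangs


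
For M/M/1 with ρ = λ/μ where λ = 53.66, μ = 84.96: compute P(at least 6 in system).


ρ = 53.66/84.96 = 0.6316
P(N ≥ n) = ρ^n = 0.6316^6 = 0.063477

Final: 0.063477


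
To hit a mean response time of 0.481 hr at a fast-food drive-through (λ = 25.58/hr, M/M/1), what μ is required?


W = 1/(μ−λ) ⇒ μ − λ = 1/W = 1/0.481 = 2.0790
μ = λ + 1/W = 25.58 + 2.0790 = 27.6590 per hr

Final: 27.6590 /hr


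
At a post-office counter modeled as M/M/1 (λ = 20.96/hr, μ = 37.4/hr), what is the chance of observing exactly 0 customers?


ρ = 20.96/37.4 = 0.5604
P_n = (1−ρ)·ρ^n = (1 − 0.5604)·0.5604^0 = 0.4396·1.000000 = 0.439572

Final: 0.439572


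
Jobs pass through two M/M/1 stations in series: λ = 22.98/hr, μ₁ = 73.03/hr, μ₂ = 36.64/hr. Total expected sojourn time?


Each node sees arrival rate λ = 22.98/hr (tandem ⇒ throughput preserved).
W₁ = 1/(μ₁−λ) = 1/(73.03−22.98) = 0.01998 hr
W₂ = 1/(μ₂−λ) = 1/(36.64−22.98) = 0.07321 hr
W_total = W₁ + W₂ = 0.01998 + 0.07321 = 0.09319 hr

Final: 0.09319 hr


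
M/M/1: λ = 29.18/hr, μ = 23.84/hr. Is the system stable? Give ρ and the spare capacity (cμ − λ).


Total capacity cμ = 1·23.84 = 23.84/hr
ρ = λ/(cμ) = 29.18/23.84 = 1.2240
Stable ⇔ ρ < 1: NO
Spare capacity = cμ − λ = 23.84 − 29.18 = -5.34/hr

Final: ρ = 1.2240; unstable; margin = -5.34/hr


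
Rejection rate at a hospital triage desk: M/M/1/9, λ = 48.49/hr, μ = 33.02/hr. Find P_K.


ρ = λ/μ = 48.49/33.02 = 1.4685
P_K = (1−ρ)ρ^K/(1−ρ^(K+1)) = (-0.4685·31.759674)/(1 − 46.639206)
= -14.879532/-45.639206 = 0.326025

Final: 0.326025


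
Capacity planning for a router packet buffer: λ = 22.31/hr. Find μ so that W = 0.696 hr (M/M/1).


W = 1/(μ−λ) ⇒ μ − λ = 1/W = 1/0.696 = 1.4368
μ = λ + 1/W = 22.31 + 1.4368 = 23.7468 per hr

Final: 23.7468 /hr


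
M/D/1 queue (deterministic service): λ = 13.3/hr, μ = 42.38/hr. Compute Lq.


ρ = 13.3/42.38 = 0.3138
M/D/1: Lq = ρ²/(2(1−ρ)) = 0.09849/(2·0.6862) = 0.07177

Final: 0.07177


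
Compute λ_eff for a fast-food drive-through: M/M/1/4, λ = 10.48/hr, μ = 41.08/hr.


ρ = 0.2551; P_K = (1−ρ)ρ^4/(1−ρ^5) = 0.003159
λ_eff = λ(1 − P_K) = 10.48·(1 − 0.003159) = 10.48·0.996841 = 10.4469 /hr

Final: 10.4469 /hr


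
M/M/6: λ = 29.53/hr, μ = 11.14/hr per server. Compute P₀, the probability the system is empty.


a = λ/μ = 29.53/11.14 = 2.6508; ρ = a/c = 0.4418
Σ_{k=0}^{5} a^k/k! (terms k=0..5) = 1.00000 + 2.65081 + 3.51339 + 3.10444 + 2.05732 + 1.09071 = 13.41667
Tail: a^6/(6!(1−ρ)) = 346.95211/(720·0.5582) = 0.86327
P₀ = 1/(13.41667 + 0.86327) = 1/14.27995 = 0.070028

Final: 0.070028


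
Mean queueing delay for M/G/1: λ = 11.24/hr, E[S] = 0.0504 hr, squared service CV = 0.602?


ρ = λ·E[S] = 11.24·0.0504 = 0.5665
E[S²] = E[S]²(1+C_s²) = 0.0504²·(1+0.602) = 0.004069
Wq = λ·E[S²]/(2(1−ρ)) = 11.24·0.004069/(2·0.4335) = 0.05276 hr

Final: 0.05276 hr


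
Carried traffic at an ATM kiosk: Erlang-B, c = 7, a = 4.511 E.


B(7,4.511) = 0.090812 (Erlang-B)
Carried load = a(1 − B) = 4.511·(1 − 0.090812) = 4.511·0.909188 = 4.1013 E

Final: 4.1013 Erlangs


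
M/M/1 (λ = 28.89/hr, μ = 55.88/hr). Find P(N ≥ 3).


ρ = 28.89/55.88 = 0.5170
P(N ≥ n) = ρ^n = 0.5170^3 = 0.138189

Final: 0.138189


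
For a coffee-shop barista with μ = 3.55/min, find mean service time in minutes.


Mean service time = 1/μ = 1/3.55 minute = 0.28169 minute
In minutes: 0.28169 × 1 = 0.2817 min

Final: 0.2817 min


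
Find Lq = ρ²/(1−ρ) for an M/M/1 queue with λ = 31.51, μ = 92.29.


ρ = 31.51/92.29 = 0.3414
Lq = ρ²/(1−ρ) = 0.1166/0.6586 = 0.1770

Final: 0.1770


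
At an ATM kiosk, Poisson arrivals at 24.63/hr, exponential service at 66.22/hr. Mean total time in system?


W = 1/(μ−λ) = 1/(66.22 − 24.63) = 1/41.59 = 0.02404 hr

Final: 0.02404 hr


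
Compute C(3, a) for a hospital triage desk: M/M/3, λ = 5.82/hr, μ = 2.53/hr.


a = λ/μ = 2.3004; ρ = a/3 = 0.7668
P₀ = 0.068276 (from M/M/c formula)
C(c,a) = [a^c/(c!(1−ρ))]·P₀ = [12.17327/(6·0.2332)]·0.068276
= 8.70011·0.068276 = 0.594009

Final: 0.594009


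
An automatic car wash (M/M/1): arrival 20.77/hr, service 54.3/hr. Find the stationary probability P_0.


ρ = 20.77/54.3 = 0.3825
P_n = (1−ρ)·ρ^n = (1 − 0.3825)·0.3825^0 = 0.6175·1.000000 = 0.617495

Final: 0.617495


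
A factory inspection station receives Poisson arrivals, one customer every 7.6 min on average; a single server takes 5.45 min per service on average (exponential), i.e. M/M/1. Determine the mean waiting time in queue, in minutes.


λ = 60/7.6 = 7.8947 /hr
μ = 60/5.45 = 11.0092 /hr
ρ = λ/μ = 7.8947/11.0092 = 0.7171
Wq = ρ/(μ−λ) = 0.7171/(11.0092−7.8947) = 0.23025 hr
In minutes: 0.23025·60 = 13.815 min

Final: 13.815 min


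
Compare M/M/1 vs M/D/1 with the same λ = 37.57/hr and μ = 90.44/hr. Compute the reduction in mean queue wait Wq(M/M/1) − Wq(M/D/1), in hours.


ρ = 37.57/90.44 = 0.4154
Wq(M/M/1) = ρ/(μ−λ) = 0.4154/52.87 = 0.007857 hr
Wq(M/D/1) = ρ/(2(μ−λ)) = 0.003929 hr
Savings = 0.007857 − 0.003929 = 0.003929 hr

Final: 0.003929 hr


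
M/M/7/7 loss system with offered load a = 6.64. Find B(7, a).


B(c,a) = (a^c/c!) / Σ_{k=0}^{c} a^k/k!
a^7/7! = 112.913539
Σ terms (k=0..7): 1.00000 + 6.64000 + 22.04480 + 48.79249 + 80.99553 + 107.56207 + 119.03536 + 112.91354 = 498.983791
B = 112.913539/498.983791 = 0.226287

Final: 0.226287


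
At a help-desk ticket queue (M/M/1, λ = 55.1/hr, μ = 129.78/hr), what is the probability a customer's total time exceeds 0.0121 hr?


W ~ Exponential(μ−λ) for M/M/1.
μ − λ = 129.78 − 55.1 = 74.6800
P(W > t) = e^{−(μ−λ)t} = e^{−0.9036} = 0.405097

Final: 0.405097


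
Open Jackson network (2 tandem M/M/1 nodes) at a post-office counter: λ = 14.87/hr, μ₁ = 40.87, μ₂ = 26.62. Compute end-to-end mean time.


Each node sees arrival rate λ = 14.87/hr (tandem ⇒ throughput preserved).
W₁ = 1/(μ₁−λ) = 1/(40.87−14.87) = 0.03846 hr
W₂ = 1/(μ₂−λ) = 1/(26.62−14.87) = 0.08511 hr
W_total = W₁ + W₂ = 0.03846 + 0.08511 = 0.12357 hr

Final: 0.12357 hr


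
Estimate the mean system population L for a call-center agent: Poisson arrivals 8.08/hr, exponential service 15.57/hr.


ρ = λ/μ = 8.08/15.57 = 0.5189
L = ρ/(1−ρ) = 0.5189/(1 − 0.5189) = 0.5189/0.4811 = 1.0788

Final: 1.0788


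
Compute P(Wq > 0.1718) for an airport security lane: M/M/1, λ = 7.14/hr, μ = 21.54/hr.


ρ = 7.14/21.54 = 0.3315
P(Wq > t) = ρ·e^{−(μ−λ)t} = 0.3315·e^{−2.4739}
= 0.3315·0.084254 = 0.027928

Final: 0.027928


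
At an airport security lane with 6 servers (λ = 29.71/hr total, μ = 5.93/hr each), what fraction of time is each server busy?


ρ = λ/(cμ) = 29.71/(6·5.93) = 29.71/35.58 = 0.8350

Final: 0.8350


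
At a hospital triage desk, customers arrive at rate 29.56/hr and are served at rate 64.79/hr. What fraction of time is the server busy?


ρ = λ/μ = 29.56/64.79 = 0.4562

Final: 0.4562
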